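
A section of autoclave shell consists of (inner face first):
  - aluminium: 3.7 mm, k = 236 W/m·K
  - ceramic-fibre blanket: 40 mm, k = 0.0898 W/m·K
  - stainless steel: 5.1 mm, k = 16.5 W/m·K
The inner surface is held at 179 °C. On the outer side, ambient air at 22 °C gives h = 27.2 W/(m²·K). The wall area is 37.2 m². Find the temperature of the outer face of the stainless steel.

Treating each layer as a thermal resistance in series:
R_aluminium = L/(kA) = 0.0037/(236×37.2) = 4.215×10^-7 K/W
R_ceramic-fibre blanket = L/(kA) = 0.04/(0.0898×37.2) = 0.01197 K/W
R_stainless steel = L/(kA) = 0.0051/(16.5×37.2) = 8.309×10^-6 K/W
R_outer film = 1/(h_o·A) = 1/(27.2×37.2) = 9.883×10^-4 K/W
R_total = 0.01297 K/W;  Q = ΔT/R_total = 157/0.01297 = 12100 W
T_interface = T_inner − Q·ΣR(inner→interface) = 179 − 12100×0.01198

T ≈ 34 °C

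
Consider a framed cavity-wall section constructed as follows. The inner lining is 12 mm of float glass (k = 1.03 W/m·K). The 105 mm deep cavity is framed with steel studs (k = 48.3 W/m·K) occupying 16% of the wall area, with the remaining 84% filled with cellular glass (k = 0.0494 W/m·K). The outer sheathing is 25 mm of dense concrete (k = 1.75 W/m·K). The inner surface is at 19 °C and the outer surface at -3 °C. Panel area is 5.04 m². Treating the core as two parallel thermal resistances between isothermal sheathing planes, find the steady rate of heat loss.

Sheathing layers in series; stud and cavity paths in parallel between them.
R_inner = 0.012/(1.03×5.04) = 0.002312 K/W
R_stud  = 0.105/(48.3×0.16×5.04) = 0.002696 K/W
R_cav   = 0.105/(0.0494×0.84×5.04) = 0.5021 K/W
1/R_core = 1/R_stud + 1/R_cav → R_core = 0.002681 K/W
R_outer = 0.025/(1.75×5.04) = 0.002834 K/W
R_total = 0.007827 K/W
Q = ΔT/R_total = 22/0.007827

Q ≈ 2810 W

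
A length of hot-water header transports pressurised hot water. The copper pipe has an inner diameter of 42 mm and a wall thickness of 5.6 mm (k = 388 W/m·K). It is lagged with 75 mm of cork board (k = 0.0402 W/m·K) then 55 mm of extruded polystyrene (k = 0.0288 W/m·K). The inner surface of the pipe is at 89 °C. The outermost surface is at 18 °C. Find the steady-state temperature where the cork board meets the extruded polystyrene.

Per-layer cylindrical resistances, series-summed:
R_copper pipe wall = ln(26.6/21)/(2π×388×1) = 9.697×10^-5 K/W
R_cork board = ln(101.6/26.6)/(2π×0.0402×1) = 5.306 K/W
R_extruded polystyrene = ln(156.6/101.6)/(2π×0.0288×1) = 2.391 K/W
R_total = 7.697 K/W
Q = ΔT/R_total = 71/7.697
Q = 9.22 W/m
T_interface = T_inner − Q·ΣR(inner→interface) = 89 − 9.22×5.306

T ≈ 40.1 °C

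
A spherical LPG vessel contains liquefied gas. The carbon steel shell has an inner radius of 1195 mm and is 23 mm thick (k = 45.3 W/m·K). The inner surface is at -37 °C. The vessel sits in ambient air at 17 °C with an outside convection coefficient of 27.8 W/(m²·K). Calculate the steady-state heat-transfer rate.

Q ≈ 27600 W

Spherical conduction: R = (1/r_in − 1/r_out)/(4πk) per layer; series-sum.
R_carbon steel shell = (1/1.195 − 1/1.218)/(4π×45.3) = 2.776×10^-5 K/W
R_outer film = 1/(h·4πr_o²) = 1/(27.8×4π×1.218²) = 0.00193 K/W
R_total = 0.001957 K/W
Q = ΔT/R_total = 54/0.001957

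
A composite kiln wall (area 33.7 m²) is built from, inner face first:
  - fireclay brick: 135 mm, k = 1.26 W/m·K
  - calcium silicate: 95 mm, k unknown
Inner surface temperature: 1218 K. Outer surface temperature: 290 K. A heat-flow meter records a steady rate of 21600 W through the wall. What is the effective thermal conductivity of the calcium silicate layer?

k ≈ 0.0709 W/(m·K)

Model the wall as resistances in series:
R_fireclay brick = L/(kA) = 0.135/(1.26×33.7) = 0.003179 K/W
Sum of known resistances R_other = 0.003179 K/W
Total R = ΔT/Q = 928/21600 = 0.04296 K/W
R_calcium silicate = R_total − R_other = 0.03978 K/W
k = L/(R·A) = 0.095/(0.03978×33.7)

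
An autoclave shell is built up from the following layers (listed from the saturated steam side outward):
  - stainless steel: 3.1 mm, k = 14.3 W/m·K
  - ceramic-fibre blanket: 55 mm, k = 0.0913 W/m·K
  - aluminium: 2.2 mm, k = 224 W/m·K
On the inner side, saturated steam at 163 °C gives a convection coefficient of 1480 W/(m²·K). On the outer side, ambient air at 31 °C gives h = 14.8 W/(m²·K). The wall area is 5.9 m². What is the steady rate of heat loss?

Model the wall as resistances in series:
R_inner film = 1/(h_i·A) = 1/(1480×5.9) = 1.145×10^-4 K/W
R_stainless steel = L/(kA) = 0.0031/(14.3×5.9) = 3.674×10^-5 K/W
R_ceramic-fibre blanket = L/(kA) = 0.055/(0.0913×5.9) = 0.1021 K/W
R_aluminium = L/(kA) = 0.0022/(224×5.9) = 1.665×10^-6 K/W
R_outer film = 1/(h_o·A) = 1/(14.8×5.9) = 0.01145 K/W
R_total = 0.1137 K/W
Q = ΔT / R_total = 132 / 0.1137

Q ≈ 1160 W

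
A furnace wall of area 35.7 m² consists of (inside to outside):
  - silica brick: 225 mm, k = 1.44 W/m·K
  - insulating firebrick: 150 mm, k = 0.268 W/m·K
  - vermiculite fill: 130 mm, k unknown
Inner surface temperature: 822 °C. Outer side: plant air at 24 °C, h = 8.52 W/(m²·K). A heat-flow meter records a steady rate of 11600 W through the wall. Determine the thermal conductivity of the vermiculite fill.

Treating each layer as a thermal resistance in series:
R_silica brick = L/(kA) = 0.225/(1.44×35.7) = 0.004377 K/W
R_insulating firebrick = L/(kA) = 0.15/(0.268×35.7) = 0.01568 K/W
R_outer film = 1/(h_o·A) = 1/(8.52×35.7) = 0.003288 K/W
Sum of known resistances R_other = 0.02334 K/W
Total R = ΔT/Q = 798/11600 = 0.06879 K/W
R_vermiculite fill = R_total − R_other = 0.04545 K/W
k = L/(R·A) = 0.13/(0.04545×35.7)

k ≈ 0.0801 W/(m·K)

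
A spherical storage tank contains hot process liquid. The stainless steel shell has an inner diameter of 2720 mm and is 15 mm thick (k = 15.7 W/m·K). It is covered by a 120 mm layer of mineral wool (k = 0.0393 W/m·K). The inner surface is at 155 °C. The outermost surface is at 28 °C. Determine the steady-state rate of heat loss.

Radial (spherical) resistances in series:
R_stainless steel shell = (1/1.36 − 1/1.375)/(4π×15.7) = 4.066×10^-5 K/W
R_mineral wool = (1/1.375 − 1/1.495)/(4π×0.0393) = 0.1182 K/W
R_total = 0.1182 K/W
Q = ΔT/R_total = 127/0.1182

Q ≈ 1070 W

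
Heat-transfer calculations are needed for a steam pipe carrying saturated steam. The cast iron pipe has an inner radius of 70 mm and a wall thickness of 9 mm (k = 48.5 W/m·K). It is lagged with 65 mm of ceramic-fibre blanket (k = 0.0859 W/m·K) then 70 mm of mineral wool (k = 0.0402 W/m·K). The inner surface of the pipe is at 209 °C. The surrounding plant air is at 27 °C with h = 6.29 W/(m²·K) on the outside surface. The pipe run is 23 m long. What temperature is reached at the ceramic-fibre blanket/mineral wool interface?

T ≈ 137 °C

Cylindrical conduction, so R = ln(r₂/r₁)/(2πkL) per layer, in series:
R_cast iron pipe wall = ln(79/70)/(2π×48.5×23) = 1.726×10^-5 K/W
R_ceramic-fibre blanket = ln(144/79)/(2π×0.0859×23) = 0.04836 K/W
R_mineral wool = ln(214/144)/(2π×0.0402×23) = 0.06819 K/W
R_outer film = 1/(h_o·2πr_oL) = 1/(6.29×2π×0.214×23) = 0.005141 K/W
R_total = 0.1217 K/W
Q = ΔT/R_total = 182/0.1217
Q = 1500 W
T_interface = T_inner − Q·ΣR(inner→interface) = 209 − 1500×0.04838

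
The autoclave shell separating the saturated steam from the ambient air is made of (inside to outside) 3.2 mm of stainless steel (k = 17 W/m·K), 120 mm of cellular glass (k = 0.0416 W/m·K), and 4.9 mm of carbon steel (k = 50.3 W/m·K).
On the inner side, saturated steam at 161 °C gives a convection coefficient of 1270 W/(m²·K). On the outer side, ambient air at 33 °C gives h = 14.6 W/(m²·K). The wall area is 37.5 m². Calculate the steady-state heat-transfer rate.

Q ≈ 1620 W

Model the wall as resistances in series:
R_inner film = 1/(h_i·A) = 1/(1270×37.5) = 2.1×10^-5 K/W
R_stainless steel = L/(kA) = 0.0032/(17×37.5) = 5.02×10^-6 K/W
R_cellular glass = L/(kA) = 0.12/(0.0416×37.5) = 0.07692 K/W
R_carbon steel = L/(kA) = 0.0049/(50.3×37.5) = 2.598×10^-6 K/W
R_outer film = 1/(h_o·A) = 1/(14.6×37.5) = 0.001826 K/W
R_total = 0.07878 K/W
Q = ΔT / R_total = 128 / 0.07878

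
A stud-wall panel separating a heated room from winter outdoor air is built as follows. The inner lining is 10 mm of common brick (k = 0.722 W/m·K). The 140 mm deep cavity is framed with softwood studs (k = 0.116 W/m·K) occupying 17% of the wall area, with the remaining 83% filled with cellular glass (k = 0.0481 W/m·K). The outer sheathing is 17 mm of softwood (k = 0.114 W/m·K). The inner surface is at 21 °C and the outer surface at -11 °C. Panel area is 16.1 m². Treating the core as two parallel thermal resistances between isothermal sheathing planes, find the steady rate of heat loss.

Sheathing layers in series; stud and cavity paths in parallel between them.
R_inner = 0.01/(0.722×16.1) = 8.603×10^-4 K/W
R_stud  = 0.14/(0.116×0.17×16.1) = 0.441 K/W
R_cav   = 0.14/(0.0481×0.83×16.1) = 0.2178 K/W
1/R_core = 1/R_stud + 1/R_cav → R_core = 0.1458 K/W
R_outer = 0.017/(0.114×16.1) = 0.009262 K/W
R_total = 0.1559 K/W
Q = ΔT/R_total = 32/0.1559

Q ≈ 205 W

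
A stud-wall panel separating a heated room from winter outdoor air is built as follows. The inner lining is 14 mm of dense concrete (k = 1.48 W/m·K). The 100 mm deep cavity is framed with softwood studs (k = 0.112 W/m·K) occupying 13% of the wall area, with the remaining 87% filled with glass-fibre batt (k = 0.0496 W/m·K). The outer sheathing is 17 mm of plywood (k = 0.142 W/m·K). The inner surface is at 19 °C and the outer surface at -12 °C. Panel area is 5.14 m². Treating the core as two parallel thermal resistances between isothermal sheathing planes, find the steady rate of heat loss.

Q ≈ 85.6 W

Sheathing layers in series; stud and cavity paths in parallel between them.
R_inner = 0.014/(1.48×5.14) = 0.00184 K/W
R_stud  = 0.1/(0.112×0.13×5.14) = 1.336 K/W
R_cav   = 0.1/(0.0496×0.87×5.14) = 0.4509 K/W
1/R_core = 1/R_stud + 1/R_cav → R_core = 0.3371 K/W
R_outer = 0.017/(0.142×5.14) = 0.02329 K/W
R_total = 0.3622 K/W
Q = ΔT/R_total = 31/0.3622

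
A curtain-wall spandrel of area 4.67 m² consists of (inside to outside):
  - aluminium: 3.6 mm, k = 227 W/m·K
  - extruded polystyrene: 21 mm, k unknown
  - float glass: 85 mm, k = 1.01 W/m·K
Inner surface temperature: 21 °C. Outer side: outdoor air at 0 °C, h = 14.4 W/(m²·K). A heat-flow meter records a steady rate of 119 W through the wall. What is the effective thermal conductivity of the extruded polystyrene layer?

k ≈ 0.0313 W/(m·K)

Series thermal resistances:
R_aluminium = L/(kA) = 0.0036/(227×4.67) = 3.396×10^-6 K/W
R_float glass = L/(kA) = 0.085/(1.01×4.67) = 0.01802 K/W
R_outer film = 1/(h_o·A) = 1/(14.4×4.67) = 0.01487 K/W
Sum of known resistances R_other = 0.03289 K/W
Total R = ΔT/Q = 21/119 = 0.1765 K/W
R_extruded polystyrene = R_total − R_other = 0.1436 K/W
k = L/(R·A) = 0.021/(0.1436×4.67)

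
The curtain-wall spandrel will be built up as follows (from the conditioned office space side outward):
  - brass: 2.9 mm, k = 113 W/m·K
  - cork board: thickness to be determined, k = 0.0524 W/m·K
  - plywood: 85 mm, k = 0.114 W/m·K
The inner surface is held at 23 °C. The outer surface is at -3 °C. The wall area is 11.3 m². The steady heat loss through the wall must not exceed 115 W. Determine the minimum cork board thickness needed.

Treating each layer as a thermal resistance in series:
R_brass = L/(kA) = 0.0029/(113×11.3) = 2.271×10^-6 K/W
R_plywood = L/(kA) = 0.085/(0.114×11.3) = 0.06598 K/W
Sum of the known resistances R_other = 0.06599 K/W
Required total resistance R_tot = ΔT/Q_allow = 26/115 = 0.2261 K/W
R_cork board = R_tot − R_other = 0.1601 K/W
L = R·k·A = 0.1601×0.0524×11.3

L ≈ 94.8 mm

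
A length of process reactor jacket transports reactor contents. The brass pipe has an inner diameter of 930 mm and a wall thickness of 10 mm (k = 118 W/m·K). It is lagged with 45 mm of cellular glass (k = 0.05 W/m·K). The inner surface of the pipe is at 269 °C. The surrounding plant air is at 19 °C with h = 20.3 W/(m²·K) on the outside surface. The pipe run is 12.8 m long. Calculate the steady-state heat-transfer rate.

For a radial system each layer contributes R = ln(r_out/r_in)/(2πkL); films add R = 1/(hA).
R_brass pipe wall = ln(475/465)/(2π×118×12.8) = 2.242×10^-6 K/W
R_cellular glass = ln(520/475)/(2π×0.05×12.8) = 0.02251 K/W
R_outer film = 1/(h_o·2πr_oL) = 1/(20.3×2π×0.52×12.8) = 0.001178 K/W
R_total = 0.02369 K/W
Q = ΔT/R_total = 250/0.02369

Q ≈ 10600 W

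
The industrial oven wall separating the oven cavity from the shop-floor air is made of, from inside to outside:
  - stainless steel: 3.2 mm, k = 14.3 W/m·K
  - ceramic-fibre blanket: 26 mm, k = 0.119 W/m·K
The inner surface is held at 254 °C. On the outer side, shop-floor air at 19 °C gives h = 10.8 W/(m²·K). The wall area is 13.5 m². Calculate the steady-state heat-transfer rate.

Treating each layer as a thermal resistance in series:
R_stainless steel = L/(kA) = 0.0032/(14.3×13.5) = 1.658×10^-5 K/W
R_ceramic-fibre blanket = L/(kA) = 0.026/(0.119×13.5) = 0.01618 K/W
R_outer film = 1/(h_o·A) = 1/(10.8×13.5) = 0.006859 K/W
R_total = 0.02306 K/W
Q = ΔT / R_total = 235 / 0.02306

Q ≈ 10200 W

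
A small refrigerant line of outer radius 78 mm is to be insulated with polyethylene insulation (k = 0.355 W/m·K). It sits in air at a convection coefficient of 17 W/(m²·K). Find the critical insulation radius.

r_cr ≈ 20.9 mm

For a cylinder r_cr = k/h = 0.355/17
r_cr = 20.9 mm; since the bare radius (78 mm) is above r_cr, any added insulation will reduce heat loss.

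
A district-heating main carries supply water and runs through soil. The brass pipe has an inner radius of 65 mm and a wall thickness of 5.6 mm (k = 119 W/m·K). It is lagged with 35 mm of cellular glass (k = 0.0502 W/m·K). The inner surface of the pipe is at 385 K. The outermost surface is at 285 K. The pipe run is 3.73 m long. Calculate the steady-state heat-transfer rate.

Q ≈ 292 W

Treating each annulus and film as a series resistance:
R_brass pipe wall = ln(70.6/65)/(2π×119×3.73) = 2.963×10^-5 K/W
R_cellular glass = ln(105.6/70.6)/(2π×0.0502×3.73) = 0.3422 K/W
R_total = 0.3423 K/W
Q = ΔT/R_total = 100/0.3423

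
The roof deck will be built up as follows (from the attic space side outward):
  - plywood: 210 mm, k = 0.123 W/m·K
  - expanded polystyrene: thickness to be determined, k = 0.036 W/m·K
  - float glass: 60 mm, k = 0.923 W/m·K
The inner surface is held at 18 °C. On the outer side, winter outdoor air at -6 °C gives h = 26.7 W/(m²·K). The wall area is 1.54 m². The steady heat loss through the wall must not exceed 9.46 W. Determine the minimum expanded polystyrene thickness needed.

L ≈ 75.5 mm

Using the resistance-network approach (series):
R_plywood = L/(kA) = 0.21/(0.123×1.54) = 1.109 K/W
R_float glass = L/(kA) = 0.06/(0.923×1.54) = 0.04221 K/W
R_outer film = 1/(h_o·A) = 1/(26.7×1.54) = 0.02432 K/W
Sum of the known resistances R_other = 1.175 K/W
Required total resistance R_tot = ΔT/Q_allow = 24/9.46 = 2.537 K/W
R_expanded polystyrene = R_tot − R_other = 1.362 K/W
L = R·k·A = 1.362×0.036×1.54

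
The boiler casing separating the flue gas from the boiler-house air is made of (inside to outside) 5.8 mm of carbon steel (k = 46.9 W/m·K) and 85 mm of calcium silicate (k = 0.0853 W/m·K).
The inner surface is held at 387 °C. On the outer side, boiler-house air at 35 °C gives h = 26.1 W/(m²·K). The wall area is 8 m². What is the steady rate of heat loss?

Series thermal resistances:
R_carbon steel = L/(kA) = 0.0058/(46.9×8) = 1.546×10^-5 K/W
R_calcium silicate = L/(kA) = 0.085/(0.0853×8) = 0.1246 K/W
R_outer film = 1/(h_o·A) = 1/(26.1×8) = 0.004789 K/W
R_total = 0.1294 K/W
Q = ΔT / R_total = 352 / 0.1294

Q ≈ 2720 W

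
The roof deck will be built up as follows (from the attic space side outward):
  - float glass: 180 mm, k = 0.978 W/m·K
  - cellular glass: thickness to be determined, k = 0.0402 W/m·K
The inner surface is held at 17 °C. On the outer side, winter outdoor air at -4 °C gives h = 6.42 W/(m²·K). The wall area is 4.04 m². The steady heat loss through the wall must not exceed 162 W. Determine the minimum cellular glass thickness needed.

L ≈ 7.39 mm

Series thermal resistances:
R_float glass = L/(kA) = 0.18/(0.978×4.04) = 0.04556 K/W
R_outer film = 1/(h_o·A) = 1/(6.42×4.04) = 0.03856 K/W
Sum of the known resistances R_other = 0.08411 K/W
Required total resistance R_tot = ΔT/Q_allow = 21/162 = 0.1296 K/W
R_cellular glass = R_tot − R_other = 0.04552 K/W
L = R·k·A = 0.04552×0.0402×4.04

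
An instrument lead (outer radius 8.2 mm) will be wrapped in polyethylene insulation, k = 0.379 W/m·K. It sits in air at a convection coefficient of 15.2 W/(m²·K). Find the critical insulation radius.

For a cylinder r_cr = k/h = 0.379/15.2
r_cr = 24.9 mm; since the bare radius (8.2 mm) is below r_cr, adding a thin layer of insulation will *increase* heat loss.

r_cr ≈ 24.9 mm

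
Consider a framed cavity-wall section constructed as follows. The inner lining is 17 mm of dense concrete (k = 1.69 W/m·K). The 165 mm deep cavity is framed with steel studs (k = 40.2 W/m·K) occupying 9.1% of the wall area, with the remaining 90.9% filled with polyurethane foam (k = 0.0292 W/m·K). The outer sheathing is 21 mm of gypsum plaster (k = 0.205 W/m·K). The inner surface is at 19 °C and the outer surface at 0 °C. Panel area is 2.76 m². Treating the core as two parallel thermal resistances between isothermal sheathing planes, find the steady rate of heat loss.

Q ≈ 333 W

Sheathing layers in series; stud and cavity paths in parallel between them.
R_inner = 0.017/(1.69×2.76) = 0.003645 K/W
R_stud  = 0.165/(40.2×0.091×2.76) = 0.01634 K/W
R_cav   = 0.165/(0.0292×0.909×2.76) = 2.252 K/W
1/R_core = 1/R_stud + 1/R_cav → R_core = 0.01622 K/W
R_outer = 0.021/(0.205×2.76) = 0.03712 K/W
R_total = 0.05698 K/W
Q = ΔT/R_total = 19/0.05698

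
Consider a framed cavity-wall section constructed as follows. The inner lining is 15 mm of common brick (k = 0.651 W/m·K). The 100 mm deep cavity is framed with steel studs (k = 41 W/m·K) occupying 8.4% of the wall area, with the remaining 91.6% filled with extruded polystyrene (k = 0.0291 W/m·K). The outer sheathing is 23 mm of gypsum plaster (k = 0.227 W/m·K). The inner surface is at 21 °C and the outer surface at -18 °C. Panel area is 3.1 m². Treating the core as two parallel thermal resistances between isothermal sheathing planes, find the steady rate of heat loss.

Q ≈ 789 W

Sheathing layers in series; stud and cavity paths in parallel between them.
R_inner = 0.015/(0.651×3.1) = 0.007433 K/W
R_stud  = 0.1/(41×0.084×3.1) = 0.009366 K/W
R_cav   = 0.1/(0.0291×0.916×3.1) = 1.21 K/W
1/R_core = 1/R_stud + 1/R_cav → R_core = 0.009295 K/W
R_outer = 0.023/(0.227×3.1) = 0.03268 K/W
R_total = 0.04941 K/W
Q = ΔT/R_total = 39/0.04941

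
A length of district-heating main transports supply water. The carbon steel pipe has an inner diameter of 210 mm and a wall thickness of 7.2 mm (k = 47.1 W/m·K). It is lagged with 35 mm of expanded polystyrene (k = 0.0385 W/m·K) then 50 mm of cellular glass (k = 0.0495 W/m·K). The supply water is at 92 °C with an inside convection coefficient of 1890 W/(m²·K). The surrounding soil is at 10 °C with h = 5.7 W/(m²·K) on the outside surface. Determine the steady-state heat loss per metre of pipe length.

q′ ≈ 37.2 W/m

Radial resistances (cylindrical: R_cond = ln(r_o/r_i)/(2πkL), R_conv = 1/(h·2πrL)):
R_inner film = 1/(h_i·2πr₁L) = 1/(1890×2π×0.105×1) = 8.02×10^-4 K/W
R_carbon steel pipe wall = ln(112.2/105)/(2π×47.1×1) = 2.241×10^-4 K/W
R_expanded polystyrene = ln(147.2/112.2)/(2π×0.0385×1) = 1.122 K/W
R_cellular glass = ln(197.2/147.2)/(2π×0.0495×1) = 0.9402 K/W
R_outer film = 1/(h_o·2πr_oL) = 1/(5.7×2π×0.1972×1) = 0.1416 K/W
R_total = 2.205 K/W
Q = ΔT/R_total = 82/2.205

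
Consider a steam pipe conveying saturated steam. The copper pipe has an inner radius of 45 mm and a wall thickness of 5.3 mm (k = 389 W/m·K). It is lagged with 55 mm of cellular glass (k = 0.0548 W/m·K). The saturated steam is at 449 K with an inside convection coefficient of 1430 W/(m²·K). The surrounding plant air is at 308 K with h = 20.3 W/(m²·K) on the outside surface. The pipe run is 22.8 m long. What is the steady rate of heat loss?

Per-layer cylindrical resistances, series-summed:
R_inner film = 1/(h_i·2πr₁L) = 1/(1430×2π×0.045×22.8) = 1.085×10^-4 K/W
R_copper pipe wall = ln(50.3/45)/(2π×389×22.8) = 1.998×10^-6 K/W
R_cellular glass = ln(105.3/50.3)/(2π×0.0548×22.8) = 0.09411 K/W
R_outer film = 1/(h_o·2πr_oL) = 1/(20.3×2π×0.1053×22.8) = 0.003266 K/W
R_total = 0.09749 K/W
Q = ΔT/R_total = 141/0.09749

Q ≈ 1450 W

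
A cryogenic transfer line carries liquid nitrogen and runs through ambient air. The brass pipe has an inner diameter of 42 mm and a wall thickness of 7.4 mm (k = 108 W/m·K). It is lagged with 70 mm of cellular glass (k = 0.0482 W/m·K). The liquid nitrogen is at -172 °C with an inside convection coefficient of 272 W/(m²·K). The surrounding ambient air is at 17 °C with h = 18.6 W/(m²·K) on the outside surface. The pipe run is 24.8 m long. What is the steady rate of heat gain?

Treating each annulus and film as a series resistance:
R_inner film = 1/(h_i·2πr₁L) = 1/(272×2π×0.021×24.8) = 0.001124 K/W
R_brass pipe wall = ln(28.4/21)/(2π×108×24.8) = 1.794×10^-5 K/W
R_cellular glass = ln(98.4/28.4)/(2π×0.0482×24.8) = 0.1655 K/W
R_outer film = 1/(h_o·2πr_oL) = 1/(18.6×2π×0.0984×24.8) = 0.003506 K/W
R_total = 0.1701 K/W
Q = ΔT/R_total = 189/0.1701

Q ≈ 1110 W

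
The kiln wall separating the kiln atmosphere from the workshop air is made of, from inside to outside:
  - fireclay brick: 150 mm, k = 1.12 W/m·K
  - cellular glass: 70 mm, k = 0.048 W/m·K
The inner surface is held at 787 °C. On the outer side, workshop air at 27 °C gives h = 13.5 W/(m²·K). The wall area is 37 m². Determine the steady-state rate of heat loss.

Using the resistance-network approach (series):
R_fireclay brick = L/(kA) = 0.15/(1.12×37) = 0.00362 K/W
R_cellular glass = L/(kA) = 0.07/(0.048×37) = 0.03941 K/W
R_outer film = 1/(h_o·A) = 1/(13.5×37) = 0.002002 K/W
R_total = 0.04504 K/W
Q = ΔT / R_total = 760 / 0.04504

Q ≈ 16900 W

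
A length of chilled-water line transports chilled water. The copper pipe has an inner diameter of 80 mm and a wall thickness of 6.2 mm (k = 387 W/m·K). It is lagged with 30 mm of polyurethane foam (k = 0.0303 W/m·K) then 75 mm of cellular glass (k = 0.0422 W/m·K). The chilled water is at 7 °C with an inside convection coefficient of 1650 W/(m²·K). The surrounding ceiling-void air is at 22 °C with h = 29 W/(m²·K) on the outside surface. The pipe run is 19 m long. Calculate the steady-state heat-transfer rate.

Q ≈ 54.3 W

Radial resistances (cylindrical: R_cond = ln(r_o/r_i)/(2πkL), R_conv = 1/(h·2πrL)):
R_inner film = 1/(h_i·2πr₁L) = 1/(1650×2π×0.04×19) = 1.269×10^-4 K/W
R_copper pipe wall = ln(46.2/40)/(2π×387×19) = 3.119×10^-6 K/W
R_polyurethane foam = ln(76.2/46.2)/(2π×0.0303×19) = 0.1383 K/W
R_cellular glass = ln(151.2/76.2)/(2π×0.0422×19) = 0.136 K/W
R_outer film = 1/(h_o·2πr_oL) = 1/(29×2π×0.1512×19) = 0.00191 K/W
R_total = 0.2764 K/W
Q = ΔT/R_total = 15/0.2764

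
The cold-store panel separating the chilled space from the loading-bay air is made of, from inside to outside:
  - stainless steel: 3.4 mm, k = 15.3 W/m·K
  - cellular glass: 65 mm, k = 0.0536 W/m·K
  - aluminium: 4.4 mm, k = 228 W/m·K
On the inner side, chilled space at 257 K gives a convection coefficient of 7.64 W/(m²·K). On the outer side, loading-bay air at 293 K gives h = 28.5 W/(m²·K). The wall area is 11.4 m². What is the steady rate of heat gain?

Series thermal resistances:
R_inner film = 1/(h_i·A) = 1/(7.64×11.4) = 0.01148 K/W
R_stainless steel = L/(kA) = 0.0034/(15.3×11.4) = 1.949×10^-5 K/W
R_cellular glass = L/(kA) = 0.065/(0.0536×11.4) = 0.1064 K/W
R_aluminium = L/(kA) = 0.0044/(228×11.4) = 1.693×10^-6 K/W
R_outer film = 1/(h_o·A) = 1/(28.5×11.4) = 0.003078 K/W
R_total = 0.121 K/W
Q = ΔT / R_total = 36 / 0.121

Q ≈ 298 W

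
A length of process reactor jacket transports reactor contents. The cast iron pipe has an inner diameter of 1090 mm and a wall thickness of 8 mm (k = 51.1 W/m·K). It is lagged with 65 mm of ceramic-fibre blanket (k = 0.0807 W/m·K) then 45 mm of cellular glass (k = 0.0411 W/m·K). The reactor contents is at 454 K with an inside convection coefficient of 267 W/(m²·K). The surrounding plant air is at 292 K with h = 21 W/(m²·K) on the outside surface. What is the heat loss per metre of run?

q′ ≈ 321 W/m

Per-layer cylindrical resistances, series-summed:
R_inner film = 1/(h_i·2πr₁L) = 1/(267×2π×0.545×1) = 0.001094 K/W
R_cast iron pipe wall = ln(553/545)/(2π×51.1×1) = 4.539×10^-5 K/W
R_ceramic-fibre blanket = ln(618/553)/(2π×0.0807×1) = 0.2192 K/W
R_cellular glass = ln(663/618)/(2π×0.0411×1) = 0.2722 K/W
R_outer film = 1/(h_o·2πr_oL) = 1/(21×2π×0.663×1) = 0.01143 K/W
R_total = 0.5039 K/W
Q = ΔT/R_total = 162/0.5039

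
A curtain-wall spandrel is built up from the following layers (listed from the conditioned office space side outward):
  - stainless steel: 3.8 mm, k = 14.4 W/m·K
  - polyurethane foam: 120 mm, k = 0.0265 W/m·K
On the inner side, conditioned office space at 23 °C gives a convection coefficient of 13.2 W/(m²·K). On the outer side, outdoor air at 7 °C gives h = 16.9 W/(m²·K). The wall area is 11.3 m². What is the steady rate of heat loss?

Q ≈ 38.8 W

Treating each layer as a thermal resistance in series:
R_inner film = 1/(h_i·A) = 1/(13.2×11.3) = 0.006704 K/W
R_stainless steel = L/(kA) = 0.0038/(14.4×11.3) = 2.335×10^-5 K/W
R_polyurethane foam = L/(kA) = 0.12/(0.0265×11.3) = 0.4007 K/W
R_outer film = 1/(h_o·A) = 1/(16.9×11.3) = 0.005236 K/W
R_total = 0.4127 K/W
Q = ΔT / R_total = 16 / 0.4127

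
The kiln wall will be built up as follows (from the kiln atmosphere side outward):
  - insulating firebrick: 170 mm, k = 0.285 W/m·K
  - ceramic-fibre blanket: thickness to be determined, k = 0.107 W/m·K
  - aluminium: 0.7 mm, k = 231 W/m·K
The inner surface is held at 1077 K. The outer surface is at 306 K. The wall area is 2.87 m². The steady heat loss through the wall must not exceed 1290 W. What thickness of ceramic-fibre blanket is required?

Model the wall as resistances in series:
R_insulating firebrick = L/(kA) = 0.17/(0.285×2.87) = 0.2078 K/W
R_aluminium = L/(kA) = 0.0007/(231×2.87) = 1.056×10^-6 K/W
Sum of the known resistances R_other = 0.2078 K/W
Required total resistance R_tot = ΔT/Q_allow = 771/1290 = 0.5977 K/W
R_ceramic-fibre blanket = R_tot − R_other = 0.3898 K/W
L = R·k·A = 0.3898×0.107×2.87

L ≈ 120 mm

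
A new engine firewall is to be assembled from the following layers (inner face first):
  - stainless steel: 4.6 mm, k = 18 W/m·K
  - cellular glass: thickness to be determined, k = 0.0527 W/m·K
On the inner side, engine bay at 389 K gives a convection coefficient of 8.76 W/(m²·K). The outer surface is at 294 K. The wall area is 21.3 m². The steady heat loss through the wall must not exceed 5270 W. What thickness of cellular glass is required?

L ≈ 14.2 mm

Treating each layer as a thermal resistance in series:
R_inner film = 1/(h_i·A) = 1/(8.76×21.3) = 0.005359 K/W
R_stainless steel = L/(kA) = 0.0046/(18×21.3) = 1.2×10^-5 K/W
Sum of the known resistances R_other = 0.005371 K/W
Required total resistance R_tot = ΔT/Q_allow = 95/5270 = 0.01803 K/W
R_cellular glass = R_tot − R_other = 0.01266 K/W
L = R·k·A = 0.01266×0.0527×21.3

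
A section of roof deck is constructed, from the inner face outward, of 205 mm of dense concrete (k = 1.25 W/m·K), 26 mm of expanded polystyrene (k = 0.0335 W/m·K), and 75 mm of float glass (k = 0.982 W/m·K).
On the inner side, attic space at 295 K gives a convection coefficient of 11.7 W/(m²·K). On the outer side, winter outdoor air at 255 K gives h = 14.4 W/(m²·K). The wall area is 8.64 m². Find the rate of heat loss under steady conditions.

Q ≈ 295 W

Treating each layer as a thermal resistance in series:
R_inner film = 1/(h_i·A) = 1/(11.7×8.64) = 0.009892 K/W
R_dense concrete = L/(kA) = 0.205/(1.25×8.64) = 0.01898 K/W
R_expanded polystyrene = L/(kA) = 0.026/(0.0335×8.64) = 0.08983 K/W
R_float glass = L/(kA) = 0.075/(0.982×8.64) = 0.00884 K/W
R_outer film = 1/(h_o·A) = 1/(14.4×8.64) = 0.008038 K/W
R_total = 0.1356 K/W
Q = ΔT / R_total = 40 / 0.1356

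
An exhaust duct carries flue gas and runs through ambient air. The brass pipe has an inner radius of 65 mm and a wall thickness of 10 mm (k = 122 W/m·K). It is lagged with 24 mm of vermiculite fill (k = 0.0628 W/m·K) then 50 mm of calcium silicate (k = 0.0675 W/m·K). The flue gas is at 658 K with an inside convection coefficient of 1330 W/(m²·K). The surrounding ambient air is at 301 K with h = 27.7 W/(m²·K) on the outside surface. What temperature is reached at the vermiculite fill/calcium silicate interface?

For a radial system each layer contributes R = ln(r_out/r_in)/(2πkL); films add R = 1/(hA).
R_inner film = 1/(h_i·2πr₁L) = 1/(1330×2π×0.065×1) = 0.001841 K/W
R_brass pipe wall = ln(75/65)/(2π×122×1) = 1.867×10^-4 K/W
R_vermiculite fill = ln(99/75)/(2π×0.0628×1) = 0.7036 K/W
R_calcium silicate = ln(149/99)/(2π×0.0675×1) = 0.964 K/W
R_outer film = 1/(h_o·2πr_oL) = 1/(27.7×2π×0.149×1) = 0.03856 K/W
R_total = 1.708 K/W
Q = ΔT/R_total = 357/1.708
Q = 209 W/m
T_interface = T_inner − Q·ΣR(inner→interface) = 658 − 209×0.7056

T ≈ 511 K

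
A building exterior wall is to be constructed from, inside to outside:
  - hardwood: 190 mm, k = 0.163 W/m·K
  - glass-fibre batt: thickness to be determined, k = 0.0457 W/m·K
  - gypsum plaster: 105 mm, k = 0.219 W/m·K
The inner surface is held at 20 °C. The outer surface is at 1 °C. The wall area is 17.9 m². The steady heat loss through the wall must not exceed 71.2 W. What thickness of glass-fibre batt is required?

L ≈ 143 mm

Using the resistance-network approach (series):
R_hardwood = L/(kA) = 0.19/(0.163×17.9) = 0.06512 K/W
R_gypsum plaster = L/(kA) = 0.105/(0.219×17.9) = 0.02679 K/W
Sum of the known resistances R_other = 0.0919 K/W
Required total resistance R_tot = ΔT/Q_allow = 19/71.2 = 0.2669 K/W
R_glass-fibre batt = R_tot − R_other = 0.1749 K/W
L = R·k·A = 0.1749×0.0457×17.9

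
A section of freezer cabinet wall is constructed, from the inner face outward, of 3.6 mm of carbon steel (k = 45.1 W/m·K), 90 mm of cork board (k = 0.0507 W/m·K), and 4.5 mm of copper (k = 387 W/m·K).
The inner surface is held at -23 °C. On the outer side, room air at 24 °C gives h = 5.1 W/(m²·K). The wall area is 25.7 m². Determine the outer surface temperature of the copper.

Using the resistance-network approach (series):
R_carbon steel = L/(kA) = 0.0036/(45.1×25.7) = 3.106×10^-6 K/W
R_cork board = L/(kA) = 0.09/(0.0507×25.7) = 0.06907 K/W
R_copper = L/(kA) = 0.0045/(387×25.7) = 4.524×10^-7 K/W
R_outer film = 1/(h_o·A) = 1/(5.1×25.7) = 0.00763 K/W
R_total = 0.0767 K/W;  Q = ΔT/R_total = 47/0.0767 = 612.7 W
T_interface = T_inner + Q·ΣR(inner→interface) = -23 + 613×0.06908

T ≈ 19.3 °C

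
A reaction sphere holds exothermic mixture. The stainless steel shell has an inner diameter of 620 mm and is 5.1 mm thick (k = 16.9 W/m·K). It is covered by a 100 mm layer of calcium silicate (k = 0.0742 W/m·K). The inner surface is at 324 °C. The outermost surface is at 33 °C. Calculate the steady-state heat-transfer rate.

Each spherical layer contributes R = (1/r_i − 1/r_o)/(4πk):
R_stainless steel shell = (1/0.31 − 1/0.3151)/(4π×16.9) = 2.458×10^-4 K/W
R_calcium silicate = (1/0.3151 − 1/0.4151)/(4π×0.0742) = 0.8199 K/W
R_total = 0.8202 K/W
Q = ΔT/R_total = 291/0.8202

Q ≈ 355 W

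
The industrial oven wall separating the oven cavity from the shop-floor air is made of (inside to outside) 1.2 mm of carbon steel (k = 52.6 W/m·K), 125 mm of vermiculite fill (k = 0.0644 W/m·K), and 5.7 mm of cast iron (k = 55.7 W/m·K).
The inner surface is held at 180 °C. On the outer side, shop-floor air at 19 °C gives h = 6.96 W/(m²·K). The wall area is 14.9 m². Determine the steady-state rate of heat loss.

Using the resistance-network approach (series):
R_carbon steel = L/(kA) = 0.0012/(52.6×14.9) = 1.531×10^-6 K/W
R_vermiculite fill = L/(kA) = 0.125/(0.0644×14.9) = 0.1303 K/W
R_cast iron = L/(kA) = 0.0057/(55.7×14.9) = 6.868×10^-6 K/W
R_outer film = 1/(h_o·A) = 1/(6.96×14.9) = 0.009643 K/W
R_total = 0.1399 K/W
Q = ΔT / R_total = 161 / 0.1399

Q ≈ 1150 W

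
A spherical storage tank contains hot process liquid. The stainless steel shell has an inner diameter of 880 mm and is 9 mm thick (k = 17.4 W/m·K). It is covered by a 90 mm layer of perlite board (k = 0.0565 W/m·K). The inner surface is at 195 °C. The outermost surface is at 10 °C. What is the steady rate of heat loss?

Spherical conduction: R = (1/r_in − 1/r_out)/(4πk) per layer; series-sum.
R_stainless steel shell = (1/0.44 − 1/0.449)/(4π×17.4) = 2.083×10^-4 K/W
R_perlite board = (1/0.449 − 1/0.539)/(4π×0.0565) = 0.5238 K/W
R_total = 0.524 K/W
Q = ΔT/R_total = 185/0.524

Q ≈ 353 W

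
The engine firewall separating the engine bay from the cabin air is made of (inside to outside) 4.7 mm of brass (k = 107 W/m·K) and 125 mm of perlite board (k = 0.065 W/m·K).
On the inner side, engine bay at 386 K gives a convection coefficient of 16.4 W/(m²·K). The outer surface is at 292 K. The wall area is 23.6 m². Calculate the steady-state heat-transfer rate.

Q ≈ 1120 W

Thermal resistances in series:
R_inner film = 1/(h_i·A) = 1/(16.4×23.6) = 0.002584 K/W
R_brass = L/(kA) = 0.0047/(107×23.6) = 1.861×10^-6 K/W
R_perlite board = L/(kA) = 0.125/(0.065×23.6) = 0.08149 K/W
R_total = 0.08407 K/W
Q = ΔT / R_total = 94 / 0.08407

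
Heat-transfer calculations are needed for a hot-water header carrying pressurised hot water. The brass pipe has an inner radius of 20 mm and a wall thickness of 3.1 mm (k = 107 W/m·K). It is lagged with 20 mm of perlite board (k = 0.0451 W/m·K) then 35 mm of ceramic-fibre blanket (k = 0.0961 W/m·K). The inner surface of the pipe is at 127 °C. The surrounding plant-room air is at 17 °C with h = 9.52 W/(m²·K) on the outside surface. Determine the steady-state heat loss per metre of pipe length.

Per-layer cylindrical resistances, series-summed:
R_brass pipe wall = ln(23.1/20)/(2π×107×1) = 2.143×10^-4 K/W
R_perlite board = ln(43.1/23.1)/(2π×0.0451×1) = 2.201 K/W
R_ceramic-fibre blanket = ln(78.1/43.1)/(2π×0.0961×1) = 0.9845 K/W
R_outer film = 1/(h_o·2πr_oL) = 1/(9.52×2π×0.0781×1) = 0.2141 K/W
R_total = 3.4 K/W
Q = ΔT/R_total = 110/3.4

q′ ≈ 32.4 W/m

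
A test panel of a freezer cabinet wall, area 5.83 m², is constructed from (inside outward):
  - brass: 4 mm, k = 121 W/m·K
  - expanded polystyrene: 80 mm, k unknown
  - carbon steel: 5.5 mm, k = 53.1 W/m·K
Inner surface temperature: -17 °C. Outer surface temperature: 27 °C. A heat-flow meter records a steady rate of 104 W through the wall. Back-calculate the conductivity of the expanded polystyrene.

k ≈ 0.0324 W/(m·K)

Model the wall as resistances in series:
R_brass = L/(kA) = 0.004/(121×5.83) = 5.67×10^-6 K/W
R_carbon steel = L/(kA) = 0.0055/(53.1×5.83) = 1.777×10^-5 K/W
Sum of known resistances R_other = 2.344×10^-5 K/W
Total R = ΔT/Q = 44/104 = 0.4231 K/W
R_expanded polystyrene = R_total − R_other = 0.4231 K/W
k = L/(R·A) = 0.08/(0.4231×5.83)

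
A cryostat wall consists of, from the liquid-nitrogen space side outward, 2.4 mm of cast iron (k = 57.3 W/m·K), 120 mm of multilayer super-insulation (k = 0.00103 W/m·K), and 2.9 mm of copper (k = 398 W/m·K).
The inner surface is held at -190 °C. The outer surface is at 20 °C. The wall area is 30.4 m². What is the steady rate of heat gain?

Q ≈ 54.8 W

Treating each layer as a thermal resistance in series:
R_cast iron = L/(kA) = 0.0024/(57.3×30.4) = 1.378×10^-6 K/W
R_multilayer super-insulation = L/(kA) = 0.12/(0.00103×30.4) = 3.832 K/W
R_copper = L/(kA) = 0.0029/(398×30.4) = 2.397×10^-7 K/W
R_total = 3.832 K/W
Q = ΔT / R_total = 210 / 3.832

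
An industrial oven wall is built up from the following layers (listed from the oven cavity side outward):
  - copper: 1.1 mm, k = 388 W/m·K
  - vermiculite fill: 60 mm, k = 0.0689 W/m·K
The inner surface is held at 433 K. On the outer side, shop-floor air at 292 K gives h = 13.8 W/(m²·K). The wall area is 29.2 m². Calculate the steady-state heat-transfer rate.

Q ≈ 4360 W

Model the wall as resistances in series:
R_copper = L/(kA) = 0.0011/(388×29.2) = 9.709×10^-8 K/W
R_vermiculite fill = L/(kA) = 0.06/(0.0689×29.2) = 0.02982 K/W
R_outer film = 1/(h_o·A) = 1/(13.8×29.2) = 0.002482 K/W
R_total = 0.0323 K/W
Q = ΔT / R_total = 141 / 0.0323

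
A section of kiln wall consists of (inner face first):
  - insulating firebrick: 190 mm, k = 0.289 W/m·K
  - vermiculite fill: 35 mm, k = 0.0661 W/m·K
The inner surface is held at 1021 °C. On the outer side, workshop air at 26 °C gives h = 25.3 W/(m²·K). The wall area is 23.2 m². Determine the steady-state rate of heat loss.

Q ≈ 18800 W

Thermal resistances in series:
R_insulating firebrick = L/(kA) = 0.19/(0.289×23.2) = 0.02834 K/W
R_vermiculite fill = L/(kA) = 0.035/(0.0661×23.2) = 0.02282 K/W
R_outer film = 1/(h_o·A) = 1/(25.3×23.2) = 0.001704 K/W
R_total = 0.05286 K/W
Q = ΔT / R_total = 995 / 0.05286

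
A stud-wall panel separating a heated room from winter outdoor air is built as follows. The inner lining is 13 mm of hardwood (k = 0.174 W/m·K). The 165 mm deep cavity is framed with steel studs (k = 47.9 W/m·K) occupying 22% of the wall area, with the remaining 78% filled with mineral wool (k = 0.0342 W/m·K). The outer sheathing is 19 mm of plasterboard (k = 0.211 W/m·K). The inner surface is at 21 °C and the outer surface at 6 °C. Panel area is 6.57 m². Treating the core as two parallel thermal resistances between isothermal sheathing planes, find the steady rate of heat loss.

Sheathing layers in series; stud and cavity paths in parallel between them.
R_inner = 0.013/(0.174×6.57) = 0.01137 K/W
R_stud  = 0.165/(47.9×0.22×6.57) = 0.002383 K/W
R_cav   = 0.165/(0.0342×0.78×6.57) = 0.9415 K/W
1/R_core = 1/R_stud + 1/R_cav → R_core = 0.002377 K/W
R_outer = 0.019/(0.211×6.57) = 0.01371 K/W
R_total = 0.02745 K/W
Q = ΔT/R_total = 15/0.02745

Q ≈ 546 W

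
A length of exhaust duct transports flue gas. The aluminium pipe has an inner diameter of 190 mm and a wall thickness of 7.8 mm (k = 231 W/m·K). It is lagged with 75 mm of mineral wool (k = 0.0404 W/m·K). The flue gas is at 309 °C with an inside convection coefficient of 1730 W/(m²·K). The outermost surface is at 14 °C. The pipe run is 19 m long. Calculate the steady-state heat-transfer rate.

Treating each annulus and film as a series resistance:
R_inner film = 1/(h_i·2πr₁L) = 1/(1730×2π×0.095×19) = 5.097×10^-5 K/W
R_aluminium pipe wall = ln(102.8/95)/(2π×231×19) = 2.861×10^-6 K/W
R_mineral wool = ln(177.8/102.8)/(2π×0.0404×19) = 0.1136 K/W
R_total = 0.1137 K/W
Q = ΔT/R_total = 295/0.1137

Q ≈ 2600 W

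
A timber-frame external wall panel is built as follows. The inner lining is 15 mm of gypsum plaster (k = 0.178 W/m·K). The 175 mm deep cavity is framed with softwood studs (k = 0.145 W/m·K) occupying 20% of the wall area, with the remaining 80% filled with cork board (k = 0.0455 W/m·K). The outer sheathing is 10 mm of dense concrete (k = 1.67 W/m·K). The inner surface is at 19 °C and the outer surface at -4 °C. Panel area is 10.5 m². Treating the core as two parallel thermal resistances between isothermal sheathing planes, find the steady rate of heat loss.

Q ≈ 87.3 W

Sheathing layers in series; stud and cavity paths in parallel between them.
R_inner = 0.015/(0.178×10.5) = 0.008026 K/W
R_stud  = 0.175/(0.145×0.2×10.5) = 0.5747 K/W
R_cav   = 0.175/(0.0455×0.8×10.5) = 0.4579 K/W
1/R_core = 1/R_stud + 1/R_cav → R_core = 0.2548 K/W
R_outer = 0.01/(1.67×10.5) = 5.703×10^-4 K/W
R_total = 0.2634 K/W
Q = ΔT/R_total = 23/0.2634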